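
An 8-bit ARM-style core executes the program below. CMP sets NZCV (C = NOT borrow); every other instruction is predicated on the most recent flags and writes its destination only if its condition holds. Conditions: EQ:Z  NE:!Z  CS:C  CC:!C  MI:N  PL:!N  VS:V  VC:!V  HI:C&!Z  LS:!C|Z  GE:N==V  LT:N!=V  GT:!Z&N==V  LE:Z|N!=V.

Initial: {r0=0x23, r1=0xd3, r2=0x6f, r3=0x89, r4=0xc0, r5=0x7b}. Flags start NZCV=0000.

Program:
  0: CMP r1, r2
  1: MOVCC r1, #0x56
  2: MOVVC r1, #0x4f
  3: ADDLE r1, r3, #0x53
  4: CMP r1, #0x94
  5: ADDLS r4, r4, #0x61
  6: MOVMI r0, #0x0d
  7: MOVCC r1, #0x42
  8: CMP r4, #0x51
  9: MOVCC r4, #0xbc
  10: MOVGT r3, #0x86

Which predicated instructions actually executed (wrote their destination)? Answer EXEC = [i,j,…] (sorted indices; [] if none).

EXEC = [3]

[0] flags=0011 → (cmp)
[1] flags=0011 CC?F → skip
[2] flags=0011 VC?F → skip
[3] flags=0011 LE?T → r1=0xdc
[4] flags=0010 → (cmp)
[5] flags=0010 LS?F → skip
[6] flags=0010 MI?F → skip
[7] flags=0010 CC?F → skip
[8] flags=0011 → (cmp)
[9] flags=0011 CC?F → skip
[10] flags=0011 GT?F → skip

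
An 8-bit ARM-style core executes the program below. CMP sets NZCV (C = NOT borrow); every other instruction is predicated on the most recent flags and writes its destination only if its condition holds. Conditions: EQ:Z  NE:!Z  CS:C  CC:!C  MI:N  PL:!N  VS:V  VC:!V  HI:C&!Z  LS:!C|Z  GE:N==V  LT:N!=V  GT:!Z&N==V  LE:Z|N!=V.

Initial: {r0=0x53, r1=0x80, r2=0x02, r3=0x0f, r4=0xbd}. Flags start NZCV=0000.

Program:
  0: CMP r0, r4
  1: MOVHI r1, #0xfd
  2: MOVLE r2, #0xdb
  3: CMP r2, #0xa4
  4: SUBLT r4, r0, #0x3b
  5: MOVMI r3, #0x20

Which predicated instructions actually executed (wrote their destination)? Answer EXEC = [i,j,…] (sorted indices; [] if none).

EXEC = []

0: ✓ CMP  NZCV=1001
1: · MOVHI
2: · MOVLE
3: ✓ CMP  NZCV=0000
4: · SUBLT
5: · MOVMI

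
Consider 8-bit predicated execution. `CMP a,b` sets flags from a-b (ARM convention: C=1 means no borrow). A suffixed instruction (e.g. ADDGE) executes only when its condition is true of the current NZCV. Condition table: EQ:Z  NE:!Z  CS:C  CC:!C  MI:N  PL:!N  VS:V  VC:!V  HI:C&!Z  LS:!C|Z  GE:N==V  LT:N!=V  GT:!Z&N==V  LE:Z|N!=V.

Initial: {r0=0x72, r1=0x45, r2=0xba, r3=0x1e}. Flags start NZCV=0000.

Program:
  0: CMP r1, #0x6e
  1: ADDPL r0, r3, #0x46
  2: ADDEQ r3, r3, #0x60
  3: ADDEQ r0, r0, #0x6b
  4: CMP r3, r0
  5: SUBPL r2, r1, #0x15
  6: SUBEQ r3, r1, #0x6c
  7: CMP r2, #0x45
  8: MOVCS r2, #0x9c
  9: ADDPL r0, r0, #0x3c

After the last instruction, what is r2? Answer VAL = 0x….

0: ✓ CMP  NZCV=1000
1: · ADDPL
2: · ADDEQ
3: · ADDEQ
4: ✓ CMP  NZCV=1000
5: · SUBPL
6: · SUBEQ
7: ✓ CMP  NZCV=0011
8: ✓ MOVCS  r2←0x9c
9: ✓ ADDPL  r0←0xae

VAL = 0x9c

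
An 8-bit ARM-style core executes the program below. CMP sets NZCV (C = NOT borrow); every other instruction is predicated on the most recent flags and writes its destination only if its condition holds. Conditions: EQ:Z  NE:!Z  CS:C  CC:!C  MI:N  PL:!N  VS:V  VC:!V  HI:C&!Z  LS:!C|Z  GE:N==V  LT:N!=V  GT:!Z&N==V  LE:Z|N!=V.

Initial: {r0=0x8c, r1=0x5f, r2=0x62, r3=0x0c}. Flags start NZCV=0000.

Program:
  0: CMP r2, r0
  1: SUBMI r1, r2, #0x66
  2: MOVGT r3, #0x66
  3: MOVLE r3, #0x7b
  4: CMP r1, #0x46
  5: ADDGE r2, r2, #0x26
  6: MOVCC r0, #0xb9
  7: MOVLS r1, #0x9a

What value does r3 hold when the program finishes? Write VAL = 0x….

0: ✓ CMP  NZCV=1001
1: ✓ SUBMI  r1←0xfc
2: ✓ MOVGT  r3←0x66
3: · MOVLE
4: ✓ CMP  NZCV=1010
5: · ADDGE
6: · MOVCC
7: · MOVLS

VAL = 0x66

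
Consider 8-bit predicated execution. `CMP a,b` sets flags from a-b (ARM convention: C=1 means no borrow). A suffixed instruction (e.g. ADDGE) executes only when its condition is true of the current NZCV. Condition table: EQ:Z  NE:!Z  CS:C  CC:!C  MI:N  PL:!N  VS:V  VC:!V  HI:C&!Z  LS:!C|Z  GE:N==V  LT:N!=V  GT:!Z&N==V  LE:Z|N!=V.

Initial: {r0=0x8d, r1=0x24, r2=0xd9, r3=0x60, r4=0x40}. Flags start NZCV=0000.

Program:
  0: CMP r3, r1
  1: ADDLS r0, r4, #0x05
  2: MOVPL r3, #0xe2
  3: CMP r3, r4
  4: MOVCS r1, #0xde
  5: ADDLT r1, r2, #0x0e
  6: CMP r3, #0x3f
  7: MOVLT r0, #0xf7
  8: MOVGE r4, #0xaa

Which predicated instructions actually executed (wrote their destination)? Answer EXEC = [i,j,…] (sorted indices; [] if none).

EXEC = [2,4,5,7]

0: ✓ CMP  NZCV=0010
1: · ADDLS
2: ✓ MOVPL  r3←0xe2
3: ✓ CMP  NZCV=1010
4: ✓ MOVCS  r1←0xde
5: ✓ ADDLT  r1←0xe7
6: ✓ CMP  NZCV=1010
7: ✓ MOVLT  r0←0xf7
8: · MOVGE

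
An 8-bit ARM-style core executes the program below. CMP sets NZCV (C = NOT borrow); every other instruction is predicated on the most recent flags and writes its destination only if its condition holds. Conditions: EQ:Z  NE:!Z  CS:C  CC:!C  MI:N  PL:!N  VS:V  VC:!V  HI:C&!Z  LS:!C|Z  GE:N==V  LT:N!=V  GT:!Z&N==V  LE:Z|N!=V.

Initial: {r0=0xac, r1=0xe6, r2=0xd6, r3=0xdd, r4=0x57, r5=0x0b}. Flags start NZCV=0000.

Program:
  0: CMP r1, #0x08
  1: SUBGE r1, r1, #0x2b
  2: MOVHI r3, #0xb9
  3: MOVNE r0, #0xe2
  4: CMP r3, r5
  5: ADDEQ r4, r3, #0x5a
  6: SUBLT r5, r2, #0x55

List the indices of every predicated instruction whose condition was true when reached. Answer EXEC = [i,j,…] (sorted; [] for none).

0: ✓ CMP  NZCV=1010
1: · SUBGE
2: ✓ MOVHI  r3←0xb9
3: ✓ MOVNE  r0←0xe2
4: ✓ CMP  NZCV=1010
5: · ADDEQ
6: ✓ SUBLT  r5←0x81

EXEC = [2,3,6]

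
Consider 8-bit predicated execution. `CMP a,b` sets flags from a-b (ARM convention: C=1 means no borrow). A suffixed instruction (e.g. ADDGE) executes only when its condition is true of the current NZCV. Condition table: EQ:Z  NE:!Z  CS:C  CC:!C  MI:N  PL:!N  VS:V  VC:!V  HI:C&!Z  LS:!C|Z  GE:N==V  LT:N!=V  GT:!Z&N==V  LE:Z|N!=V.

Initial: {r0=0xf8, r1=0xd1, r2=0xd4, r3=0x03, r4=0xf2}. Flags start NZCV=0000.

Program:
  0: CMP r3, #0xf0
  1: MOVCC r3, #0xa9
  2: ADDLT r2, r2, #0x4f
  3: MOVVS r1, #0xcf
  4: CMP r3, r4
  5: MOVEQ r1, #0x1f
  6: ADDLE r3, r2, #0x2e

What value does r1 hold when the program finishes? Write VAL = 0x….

VAL = 0xd1

[0] flags=0000 → (cmp)
[1] flags=0000 CC?T → r3=0xa9
[2] flags=0000 LT?F → skip
[3] flags=0000 VS?F → skip
[4] flags=1000 → (cmp)
[5] flags=1000 EQ?F → skip
[6] flags=1000 LE?T → r3=0x02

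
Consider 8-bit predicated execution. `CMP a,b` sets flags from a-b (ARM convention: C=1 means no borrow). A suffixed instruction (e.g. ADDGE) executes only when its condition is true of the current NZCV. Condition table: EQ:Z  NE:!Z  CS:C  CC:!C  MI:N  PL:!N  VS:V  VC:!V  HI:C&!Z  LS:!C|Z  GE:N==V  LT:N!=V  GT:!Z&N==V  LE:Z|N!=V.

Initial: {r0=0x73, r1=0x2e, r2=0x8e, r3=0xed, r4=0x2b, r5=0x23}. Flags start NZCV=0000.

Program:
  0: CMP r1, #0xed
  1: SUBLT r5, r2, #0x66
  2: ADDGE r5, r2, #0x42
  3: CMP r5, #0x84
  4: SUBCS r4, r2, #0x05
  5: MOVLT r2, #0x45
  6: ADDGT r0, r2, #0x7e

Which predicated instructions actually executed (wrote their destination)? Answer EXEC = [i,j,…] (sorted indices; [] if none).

0: ✓ CMP  NZCV=0000
1: · SUBLT
2: ✓ ADDGE  r5←0xd0
3: ✓ CMP  NZCV=0010
4: ✓ SUBCS  r4←0x89
5: · MOVLT
6: ✓ ADDGT  r0←0x0c

EXEC = [2,4,6]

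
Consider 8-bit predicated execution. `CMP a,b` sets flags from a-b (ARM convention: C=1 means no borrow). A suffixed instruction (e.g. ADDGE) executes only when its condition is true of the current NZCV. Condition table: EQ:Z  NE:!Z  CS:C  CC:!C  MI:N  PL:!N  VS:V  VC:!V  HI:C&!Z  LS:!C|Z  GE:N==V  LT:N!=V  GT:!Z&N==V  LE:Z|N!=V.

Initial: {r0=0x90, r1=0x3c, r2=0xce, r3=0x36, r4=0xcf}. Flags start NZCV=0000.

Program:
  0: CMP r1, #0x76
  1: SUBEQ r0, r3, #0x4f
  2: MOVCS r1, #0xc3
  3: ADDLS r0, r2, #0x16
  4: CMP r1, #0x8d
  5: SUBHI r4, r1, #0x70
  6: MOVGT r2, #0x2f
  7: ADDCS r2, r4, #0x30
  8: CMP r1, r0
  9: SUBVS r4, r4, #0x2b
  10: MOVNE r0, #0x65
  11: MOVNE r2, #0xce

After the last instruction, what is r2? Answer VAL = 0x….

[0] flags=1000 → (cmp)
[1] flags=1000 EQ?F → skip
[2] flags=1000 CS?F → skip
[3] flags=1000 LS?T → r0=0xe4
[4] flags=1001 → (cmp)
[5] flags=1001 HI?F → skip
[6] flags=1001 GT?T → r2=0x2f
[7] flags=1001 CS?F → skip
[8] flags=0000 → (cmp)
[9] flags=0000 VS?F → skip
[10] flags=0000 NE?T → r0=0x65
[11] flags=0000 NE?T → r2=0xce

VAL = 0xce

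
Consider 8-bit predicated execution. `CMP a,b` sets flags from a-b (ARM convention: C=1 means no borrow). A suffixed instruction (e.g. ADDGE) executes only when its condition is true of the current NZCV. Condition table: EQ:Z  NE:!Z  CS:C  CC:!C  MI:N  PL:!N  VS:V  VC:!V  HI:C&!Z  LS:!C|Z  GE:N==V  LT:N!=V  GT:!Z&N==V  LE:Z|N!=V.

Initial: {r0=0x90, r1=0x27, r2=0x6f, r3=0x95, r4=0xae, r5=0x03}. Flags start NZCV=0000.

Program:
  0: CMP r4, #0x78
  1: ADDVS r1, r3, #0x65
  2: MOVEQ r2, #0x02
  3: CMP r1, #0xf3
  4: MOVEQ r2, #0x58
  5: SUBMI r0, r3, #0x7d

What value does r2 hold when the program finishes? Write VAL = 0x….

[0] flags=0011 → (cmp)
[1] flags=0011 VS?T → r1=0xfa
[2] flags=0011 EQ?F → skip
[3] flags=0010 → (cmp)
[4] flags=0010 EQ?F → skip
[5] flags=0010 MI?F → skip

VAL = 0x6f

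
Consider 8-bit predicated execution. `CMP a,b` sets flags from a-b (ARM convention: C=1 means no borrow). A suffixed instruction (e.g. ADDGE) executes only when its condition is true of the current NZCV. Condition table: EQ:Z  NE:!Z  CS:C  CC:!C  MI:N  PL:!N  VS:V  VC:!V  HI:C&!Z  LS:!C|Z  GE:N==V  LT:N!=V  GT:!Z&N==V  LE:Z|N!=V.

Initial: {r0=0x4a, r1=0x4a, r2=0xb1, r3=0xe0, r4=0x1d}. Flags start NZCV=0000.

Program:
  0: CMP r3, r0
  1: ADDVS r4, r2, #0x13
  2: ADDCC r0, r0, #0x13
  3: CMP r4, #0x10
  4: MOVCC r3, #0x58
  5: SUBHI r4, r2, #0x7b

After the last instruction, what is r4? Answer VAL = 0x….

0: ✓ CMP  NZCV=1010
1: · ADDVS
2: · ADDCC
3: ✓ CMP  NZCV=0010
4: · MOVCC
5: ✓ SUBHI  r4←0x36

VAL = 0x36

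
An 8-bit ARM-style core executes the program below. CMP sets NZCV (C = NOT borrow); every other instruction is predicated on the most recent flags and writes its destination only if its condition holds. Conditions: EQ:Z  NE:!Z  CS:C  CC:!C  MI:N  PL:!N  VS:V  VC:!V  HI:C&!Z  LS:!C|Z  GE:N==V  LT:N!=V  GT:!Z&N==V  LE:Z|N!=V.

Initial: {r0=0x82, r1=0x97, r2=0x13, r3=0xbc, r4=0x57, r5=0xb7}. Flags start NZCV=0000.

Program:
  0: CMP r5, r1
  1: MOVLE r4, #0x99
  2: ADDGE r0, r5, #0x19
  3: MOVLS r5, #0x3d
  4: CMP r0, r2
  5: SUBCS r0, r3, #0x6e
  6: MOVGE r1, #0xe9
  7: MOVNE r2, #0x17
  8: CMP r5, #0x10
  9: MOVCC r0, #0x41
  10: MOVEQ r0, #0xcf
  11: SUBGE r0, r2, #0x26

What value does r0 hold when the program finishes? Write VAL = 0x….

0: ✓ CMP  NZCV=0010
1: · MOVLE
2: ✓ ADDGE  r0←0xd0
3: · MOVLS
4: ✓ CMP  NZCV=1010
5: ✓ SUBCS  r0←0x4e
6: · MOVGE
7: ✓ MOVNE  r2←0x17
8: ✓ CMP  NZCV=1010
9: · MOVCC
10: · MOVEQ
11: · SUBGE

VAL = 0x4e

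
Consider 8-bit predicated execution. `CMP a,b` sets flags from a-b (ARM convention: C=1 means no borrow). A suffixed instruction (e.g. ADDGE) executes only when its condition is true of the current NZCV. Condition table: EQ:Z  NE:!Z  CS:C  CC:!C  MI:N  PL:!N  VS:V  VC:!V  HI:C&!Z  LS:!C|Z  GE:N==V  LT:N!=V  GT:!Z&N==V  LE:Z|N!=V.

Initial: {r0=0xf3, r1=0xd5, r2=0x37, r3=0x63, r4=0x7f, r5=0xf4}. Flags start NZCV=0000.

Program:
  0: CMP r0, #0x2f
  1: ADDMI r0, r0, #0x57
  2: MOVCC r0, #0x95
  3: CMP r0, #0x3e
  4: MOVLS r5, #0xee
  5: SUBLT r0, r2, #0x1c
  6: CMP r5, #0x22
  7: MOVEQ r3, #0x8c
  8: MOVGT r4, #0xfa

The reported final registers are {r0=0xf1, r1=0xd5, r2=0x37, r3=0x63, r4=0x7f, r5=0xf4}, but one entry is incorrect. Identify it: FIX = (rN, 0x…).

FIX = (r0, 0x4a)

[0] flags=1010 → (cmp)
[1] flags=1010 MI?T → r0=0x4a
[2] flags=1010 CC?F → skip
[3] flags=0010 → (cmp)
[4] flags=0010 LS?F → skip
[5] flags=0010 LT?F → skip
[6] flags=1010 → (cmp)
[7] flags=1010 EQ?F → skip
[8] flags=1010 GT?F → skip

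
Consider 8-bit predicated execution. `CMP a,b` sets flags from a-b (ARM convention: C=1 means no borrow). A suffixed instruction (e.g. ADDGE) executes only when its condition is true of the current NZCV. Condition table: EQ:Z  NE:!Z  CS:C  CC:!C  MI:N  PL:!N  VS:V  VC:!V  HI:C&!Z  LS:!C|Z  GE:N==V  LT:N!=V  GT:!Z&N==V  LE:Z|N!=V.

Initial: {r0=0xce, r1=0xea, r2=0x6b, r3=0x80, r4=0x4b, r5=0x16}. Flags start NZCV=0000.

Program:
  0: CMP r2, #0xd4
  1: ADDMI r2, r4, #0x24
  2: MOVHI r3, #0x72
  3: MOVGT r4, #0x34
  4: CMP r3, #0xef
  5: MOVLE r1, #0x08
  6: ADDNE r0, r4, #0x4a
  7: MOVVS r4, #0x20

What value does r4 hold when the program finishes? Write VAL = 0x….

[0] flags=1001 → (cmp)
[1] flags=1001 MI?T → r2=0x6f
[2] flags=1001 HI?F → skip
[3] flags=1001 GT?T → r4=0x34
[4] flags=1000 → (cmp)
[5] flags=1000 LE?T → r1=0x08
[6] flags=1000 NE?T → r0=0x7e
[7] flags=1000 VS?F → skip

VAL = 0x34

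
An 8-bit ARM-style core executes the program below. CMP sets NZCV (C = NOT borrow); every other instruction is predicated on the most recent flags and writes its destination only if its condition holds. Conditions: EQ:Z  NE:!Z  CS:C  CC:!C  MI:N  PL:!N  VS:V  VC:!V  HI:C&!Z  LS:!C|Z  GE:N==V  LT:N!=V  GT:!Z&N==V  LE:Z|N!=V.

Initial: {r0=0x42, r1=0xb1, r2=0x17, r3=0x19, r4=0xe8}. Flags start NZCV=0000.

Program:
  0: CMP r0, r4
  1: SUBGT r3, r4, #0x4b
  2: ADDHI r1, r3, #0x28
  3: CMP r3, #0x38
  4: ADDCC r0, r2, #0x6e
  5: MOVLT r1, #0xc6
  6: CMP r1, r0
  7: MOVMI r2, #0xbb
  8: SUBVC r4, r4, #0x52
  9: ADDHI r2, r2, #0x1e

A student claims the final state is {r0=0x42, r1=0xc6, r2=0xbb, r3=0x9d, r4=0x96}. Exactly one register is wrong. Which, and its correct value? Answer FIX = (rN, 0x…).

FIX = (r2, 0xd9)

0: ✓ CMP  NZCV=0000
1: ✓ SUBGT  r3←0x9d
2: · ADDHI
3: ✓ CMP  NZCV=0011
4: · ADDCC
5: ✓ MOVLT  r1←0xc6
6: ✓ CMP  NZCV=1010
7: ✓ MOVMI  r2←0xbb
8: ✓ SUBVC  r4←0x96
9: ✓ ADDHI  r2←0xd9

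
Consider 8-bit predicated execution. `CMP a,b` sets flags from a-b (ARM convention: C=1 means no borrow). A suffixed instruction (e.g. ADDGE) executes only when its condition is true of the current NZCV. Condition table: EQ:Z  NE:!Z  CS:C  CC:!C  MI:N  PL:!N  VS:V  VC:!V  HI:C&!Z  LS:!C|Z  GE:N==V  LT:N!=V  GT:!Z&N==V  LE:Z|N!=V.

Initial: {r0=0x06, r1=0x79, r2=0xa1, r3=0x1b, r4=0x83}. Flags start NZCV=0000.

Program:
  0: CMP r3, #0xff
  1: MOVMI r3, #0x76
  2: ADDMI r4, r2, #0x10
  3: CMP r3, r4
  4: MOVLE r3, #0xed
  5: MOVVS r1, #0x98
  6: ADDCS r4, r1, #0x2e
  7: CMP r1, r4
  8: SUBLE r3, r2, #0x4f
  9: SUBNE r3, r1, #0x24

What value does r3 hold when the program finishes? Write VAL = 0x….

[0] flags=0000 → (cmp)
[1] flags=0000 MI?F → skip
[2] flags=0000 MI?F → skip
[3] flags=1001 → (cmp)
[4] flags=1001 LE?F → skip
[5] flags=1001 VS?T → r1=0x98
[6] flags=1001 CS?F → skip
[7] flags=0010 → (cmp)
[8] flags=0010 LE?F → skip
[9] flags=0010 NE?T → r3=0x74

VAL = 0x74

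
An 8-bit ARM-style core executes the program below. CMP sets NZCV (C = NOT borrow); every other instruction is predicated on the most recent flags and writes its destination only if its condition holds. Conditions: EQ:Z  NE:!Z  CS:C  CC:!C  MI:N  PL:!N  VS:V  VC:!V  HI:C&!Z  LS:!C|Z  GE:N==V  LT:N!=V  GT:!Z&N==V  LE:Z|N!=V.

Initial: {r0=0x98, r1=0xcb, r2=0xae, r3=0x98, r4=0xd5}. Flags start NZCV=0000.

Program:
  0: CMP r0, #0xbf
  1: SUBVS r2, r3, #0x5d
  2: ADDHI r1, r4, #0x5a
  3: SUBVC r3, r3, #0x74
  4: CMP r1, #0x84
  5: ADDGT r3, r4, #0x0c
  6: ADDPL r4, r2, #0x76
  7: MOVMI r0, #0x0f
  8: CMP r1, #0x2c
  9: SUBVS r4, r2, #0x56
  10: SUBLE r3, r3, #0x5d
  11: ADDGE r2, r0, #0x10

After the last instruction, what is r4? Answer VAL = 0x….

VAL = 0x24

0: ✓ CMP  NZCV=1000
1: · SUBVS
2: · ADDHI
3: ✓ SUBVC  r3←0x24
4: ✓ CMP  NZCV=0010
5: ✓ ADDGT  r3←0xe1
6: ✓ ADDPL  r4←0x24
7: · MOVMI
8: ✓ CMP  NZCV=1010
9: · SUBVS
10: ✓ SUBLE  r3←0x84
11: · ADDGE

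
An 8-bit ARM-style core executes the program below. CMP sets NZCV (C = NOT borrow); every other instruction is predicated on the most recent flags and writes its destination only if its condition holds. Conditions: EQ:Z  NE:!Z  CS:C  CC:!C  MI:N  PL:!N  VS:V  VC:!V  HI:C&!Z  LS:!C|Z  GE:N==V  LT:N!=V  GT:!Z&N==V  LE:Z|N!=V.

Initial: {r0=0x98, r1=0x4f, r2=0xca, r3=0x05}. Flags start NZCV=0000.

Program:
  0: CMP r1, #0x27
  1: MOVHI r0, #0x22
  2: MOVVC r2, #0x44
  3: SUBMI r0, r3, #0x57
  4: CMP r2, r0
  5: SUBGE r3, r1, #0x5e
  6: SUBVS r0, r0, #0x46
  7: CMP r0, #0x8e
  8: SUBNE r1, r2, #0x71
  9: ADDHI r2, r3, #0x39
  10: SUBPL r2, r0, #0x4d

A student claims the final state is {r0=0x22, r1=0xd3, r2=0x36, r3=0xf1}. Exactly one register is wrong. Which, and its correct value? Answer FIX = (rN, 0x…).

FIX = (r2, 0x44)

[0] flags=0010 → (cmp)
[1] flags=0010 HI?T → r0=0x22
[2] flags=0010 VC?T → r2=0x44
[3] flags=0010 MI?F → skip
[4] flags=0010 → (cmp)
[5] flags=0010 GE?T → r3=0xf1
[6] flags=0010 VS?F → skip
[7] flags=1001 → (cmp)
[8] flags=1001 NE?T → r1=0xd3
[9] flags=1001 HI?F → skip
[10] flags=1001 PL?F → skip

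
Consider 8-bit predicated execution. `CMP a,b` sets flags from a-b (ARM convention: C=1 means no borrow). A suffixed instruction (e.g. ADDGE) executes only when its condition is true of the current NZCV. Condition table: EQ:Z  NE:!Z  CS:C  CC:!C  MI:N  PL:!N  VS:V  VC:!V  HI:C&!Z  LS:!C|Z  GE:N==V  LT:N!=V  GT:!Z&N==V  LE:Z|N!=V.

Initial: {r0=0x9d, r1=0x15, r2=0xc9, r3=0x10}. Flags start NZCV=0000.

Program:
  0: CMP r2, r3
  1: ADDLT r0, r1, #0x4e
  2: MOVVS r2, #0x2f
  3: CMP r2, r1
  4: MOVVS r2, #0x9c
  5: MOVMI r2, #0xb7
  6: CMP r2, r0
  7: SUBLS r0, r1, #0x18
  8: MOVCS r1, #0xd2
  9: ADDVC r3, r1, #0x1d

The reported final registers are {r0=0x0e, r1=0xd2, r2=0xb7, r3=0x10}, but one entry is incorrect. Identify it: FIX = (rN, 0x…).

FIX = (r0, 0x63)

0: ✓ CMP  NZCV=1010
1: ✓ ADDLT  r0←0x63
2: · MOVVS
3: ✓ CMP  NZCV=1010
4: · MOVVS
5: ✓ MOVMI  r2←0xb7
6: ✓ CMP  NZCV=0011
7: · SUBLS
8: ✓ MOVCS  r1←0xd2
9: · ADDVC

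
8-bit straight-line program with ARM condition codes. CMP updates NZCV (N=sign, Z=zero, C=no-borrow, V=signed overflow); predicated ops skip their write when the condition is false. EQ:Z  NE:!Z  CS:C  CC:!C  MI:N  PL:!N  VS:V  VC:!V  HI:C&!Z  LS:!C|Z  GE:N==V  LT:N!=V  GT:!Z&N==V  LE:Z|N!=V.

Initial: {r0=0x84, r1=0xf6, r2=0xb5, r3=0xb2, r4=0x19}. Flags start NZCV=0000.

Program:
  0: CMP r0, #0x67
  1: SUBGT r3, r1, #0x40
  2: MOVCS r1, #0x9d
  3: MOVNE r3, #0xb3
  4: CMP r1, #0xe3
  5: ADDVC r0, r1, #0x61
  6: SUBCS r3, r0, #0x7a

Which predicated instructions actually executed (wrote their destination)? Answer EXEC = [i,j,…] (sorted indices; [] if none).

EXEC = [2,3,5]

0: ✓ CMP  NZCV=0011
1: · SUBGT
2: ✓ MOVCS  r1←0x9d
3: ✓ MOVNE  r3←0xb3
4: ✓ CMP  NZCV=1000
5: ✓ ADDVC  r0←0xfe
6: · SUBCS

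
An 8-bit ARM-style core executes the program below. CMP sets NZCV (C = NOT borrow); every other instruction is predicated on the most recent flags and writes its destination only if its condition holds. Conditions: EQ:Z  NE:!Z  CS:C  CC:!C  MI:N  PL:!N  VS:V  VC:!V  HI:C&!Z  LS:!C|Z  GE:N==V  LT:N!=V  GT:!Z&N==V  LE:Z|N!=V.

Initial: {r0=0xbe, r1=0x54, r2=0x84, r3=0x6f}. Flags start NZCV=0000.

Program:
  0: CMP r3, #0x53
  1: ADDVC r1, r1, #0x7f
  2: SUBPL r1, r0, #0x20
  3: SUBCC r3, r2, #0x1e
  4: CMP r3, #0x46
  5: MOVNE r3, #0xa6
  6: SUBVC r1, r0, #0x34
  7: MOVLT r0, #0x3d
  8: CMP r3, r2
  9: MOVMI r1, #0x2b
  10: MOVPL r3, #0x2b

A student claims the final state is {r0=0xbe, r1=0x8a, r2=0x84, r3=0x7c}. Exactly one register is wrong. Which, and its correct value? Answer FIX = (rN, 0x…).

[0] flags=0010 → (cmp)
[1] flags=0010 VC?T → r1=0xd3
[2] flags=0010 PL?T → r1=0x9e
[3] flags=0010 CC?F → skip
[4] flags=0010 → (cmp)
[5] flags=0010 NE?T → r3=0xa6
[6] flags=0010 VC?T → r1=0x8a
[7] flags=0010 LT?F → skip
[8] flags=0010 → (cmp)
[9] flags=0010 MI?F → skip
[10] flags=0010 PL?T → r3=0x2b

FIX = (r3, 0x2b)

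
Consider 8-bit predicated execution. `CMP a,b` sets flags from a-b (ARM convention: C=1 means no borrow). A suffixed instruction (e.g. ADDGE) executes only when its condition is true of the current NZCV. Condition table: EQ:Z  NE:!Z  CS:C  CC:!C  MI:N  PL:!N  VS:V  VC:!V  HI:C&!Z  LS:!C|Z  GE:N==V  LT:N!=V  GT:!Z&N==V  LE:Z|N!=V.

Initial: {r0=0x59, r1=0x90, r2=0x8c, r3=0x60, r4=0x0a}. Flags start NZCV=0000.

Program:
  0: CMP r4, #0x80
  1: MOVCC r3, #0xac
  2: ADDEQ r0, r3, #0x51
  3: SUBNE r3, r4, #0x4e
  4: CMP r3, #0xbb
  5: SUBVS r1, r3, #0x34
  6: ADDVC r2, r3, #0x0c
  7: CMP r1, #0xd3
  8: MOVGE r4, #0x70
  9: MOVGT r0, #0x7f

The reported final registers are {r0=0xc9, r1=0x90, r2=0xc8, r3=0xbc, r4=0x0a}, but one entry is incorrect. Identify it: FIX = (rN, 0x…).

[0] flags=1001 → (cmp)
[1] flags=1001 CC?T → r3=0xac
[2] flags=1001 EQ?F → skip
[3] flags=1001 NE?T → r3=0xbc
[4] flags=0010 → (cmp)
[5] flags=0010 VS?F → skip
[6] flags=0010 VC?T → r2=0xc8
[7] flags=1000 → (cmp)
[8] flags=1000 GE?F → skip
[9] flags=1000 GT?F → skip

FIX = (r0, 0x59)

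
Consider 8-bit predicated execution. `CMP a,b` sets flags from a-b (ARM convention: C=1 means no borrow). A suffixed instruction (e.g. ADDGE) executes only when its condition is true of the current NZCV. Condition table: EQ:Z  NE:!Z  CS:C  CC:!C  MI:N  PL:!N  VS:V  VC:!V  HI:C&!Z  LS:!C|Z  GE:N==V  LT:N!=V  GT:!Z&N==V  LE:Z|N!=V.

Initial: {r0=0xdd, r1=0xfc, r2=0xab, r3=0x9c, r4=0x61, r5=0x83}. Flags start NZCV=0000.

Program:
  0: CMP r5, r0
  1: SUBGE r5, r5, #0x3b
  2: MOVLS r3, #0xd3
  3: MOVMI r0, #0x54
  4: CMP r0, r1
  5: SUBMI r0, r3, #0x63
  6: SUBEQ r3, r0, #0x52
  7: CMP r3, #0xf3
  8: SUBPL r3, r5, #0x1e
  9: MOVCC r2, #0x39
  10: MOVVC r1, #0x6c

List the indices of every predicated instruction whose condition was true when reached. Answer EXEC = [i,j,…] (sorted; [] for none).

EXEC = [2,3,9,10]

0: ✓ CMP  NZCV=1000
1: · SUBGE
2: ✓ MOVLS  r3←0xd3
3: ✓ MOVMI  r0←0x54
4: ✓ CMP  NZCV=0000
5: · SUBMI
6: · SUBEQ
7: ✓ CMP  NZCV=1000
8: · SUBPL
9: ✓ MOVCC  r2←0x39
10: ✓ MOVVC  r1←0x6c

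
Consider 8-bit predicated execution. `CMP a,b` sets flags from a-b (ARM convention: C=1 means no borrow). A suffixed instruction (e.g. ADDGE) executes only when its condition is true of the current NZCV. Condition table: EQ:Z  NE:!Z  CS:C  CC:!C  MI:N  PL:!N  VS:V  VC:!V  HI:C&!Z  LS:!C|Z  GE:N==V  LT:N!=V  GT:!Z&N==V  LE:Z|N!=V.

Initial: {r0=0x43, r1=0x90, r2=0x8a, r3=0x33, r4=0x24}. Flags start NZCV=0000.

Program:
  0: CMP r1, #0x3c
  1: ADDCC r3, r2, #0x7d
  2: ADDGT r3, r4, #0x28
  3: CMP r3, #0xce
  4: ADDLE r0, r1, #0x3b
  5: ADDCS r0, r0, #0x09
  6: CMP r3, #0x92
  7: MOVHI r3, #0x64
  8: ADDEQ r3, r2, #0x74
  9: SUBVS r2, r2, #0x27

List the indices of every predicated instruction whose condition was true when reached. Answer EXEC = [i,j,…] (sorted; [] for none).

0: ✓ CMP  NZCV=0011
1: · ADDCC
2: · ADDGT
3: ✓ CMP  NZCV=0000
4: · ADDLE
5: · ADDCS
6: ✓ CMP  NZCV=1001
7: · MOVHI
8: · ADDEQ
9: ✓ SUBVS  r2←0x63

EXEC = [9]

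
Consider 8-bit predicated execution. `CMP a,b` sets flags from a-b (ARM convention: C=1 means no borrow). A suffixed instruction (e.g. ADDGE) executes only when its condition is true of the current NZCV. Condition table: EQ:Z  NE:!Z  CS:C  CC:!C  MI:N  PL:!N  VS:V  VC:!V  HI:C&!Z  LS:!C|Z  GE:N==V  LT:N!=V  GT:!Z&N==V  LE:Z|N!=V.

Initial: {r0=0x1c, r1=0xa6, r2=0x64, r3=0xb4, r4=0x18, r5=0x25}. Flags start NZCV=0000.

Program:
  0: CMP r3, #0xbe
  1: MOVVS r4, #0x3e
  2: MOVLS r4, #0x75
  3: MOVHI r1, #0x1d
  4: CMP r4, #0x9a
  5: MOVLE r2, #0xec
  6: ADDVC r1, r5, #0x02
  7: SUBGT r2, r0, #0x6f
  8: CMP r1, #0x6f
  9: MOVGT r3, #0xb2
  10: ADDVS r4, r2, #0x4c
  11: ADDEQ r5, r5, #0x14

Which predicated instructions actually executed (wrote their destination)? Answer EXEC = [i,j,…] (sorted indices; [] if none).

EXEC = [2,7,10]

[0] flags=1000 → (cmp)
[1] flags=1000 VS?F → skip
[2] flags=1000 LS?T → r4=0x75
[3] flags=1000 HI?F → skip
[4] flags=1001 → (cmp)
[5] flags=1001 LE?F → skip
[6] flags=1001 VC?F → skip
[7] flags=1001 GT?T → r2=0xad
[8] flags=0011 → (cmp)
[9] flags=0011 GT?F → skip
[10] flags=0011 VS?T → r4=0xf9
[11] flags=0011 EQ?F → skip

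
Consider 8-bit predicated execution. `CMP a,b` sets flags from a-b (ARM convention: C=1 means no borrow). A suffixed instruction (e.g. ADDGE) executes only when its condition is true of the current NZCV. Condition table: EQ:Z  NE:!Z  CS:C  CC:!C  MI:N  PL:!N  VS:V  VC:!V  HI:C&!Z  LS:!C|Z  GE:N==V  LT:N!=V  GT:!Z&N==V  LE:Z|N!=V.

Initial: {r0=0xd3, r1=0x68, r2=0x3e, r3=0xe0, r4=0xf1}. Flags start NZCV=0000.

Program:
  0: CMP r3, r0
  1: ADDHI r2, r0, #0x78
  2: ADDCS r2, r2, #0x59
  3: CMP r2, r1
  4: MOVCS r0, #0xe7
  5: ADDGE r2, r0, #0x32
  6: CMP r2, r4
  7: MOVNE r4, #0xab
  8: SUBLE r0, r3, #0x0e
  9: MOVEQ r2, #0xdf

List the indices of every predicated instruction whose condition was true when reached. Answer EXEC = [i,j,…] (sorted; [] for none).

EXEC = [1,2,4,7,8]

0: ✓ CMP  NZCV=0010
1: ✓ ADDHI  r2←0x4b
2: ✓ ADDCS  r2←0xa4
3: ✓ CMP  NZCV=0011
4: ✓ MOVCS  r0←0xe7
5: · ADDGE
6: ✓ CMP  NZCV=1000
7: ✓ MOVNE  r4←0xab
8: ✓ SUBLE  r0←0xd2
9: · MOVEQ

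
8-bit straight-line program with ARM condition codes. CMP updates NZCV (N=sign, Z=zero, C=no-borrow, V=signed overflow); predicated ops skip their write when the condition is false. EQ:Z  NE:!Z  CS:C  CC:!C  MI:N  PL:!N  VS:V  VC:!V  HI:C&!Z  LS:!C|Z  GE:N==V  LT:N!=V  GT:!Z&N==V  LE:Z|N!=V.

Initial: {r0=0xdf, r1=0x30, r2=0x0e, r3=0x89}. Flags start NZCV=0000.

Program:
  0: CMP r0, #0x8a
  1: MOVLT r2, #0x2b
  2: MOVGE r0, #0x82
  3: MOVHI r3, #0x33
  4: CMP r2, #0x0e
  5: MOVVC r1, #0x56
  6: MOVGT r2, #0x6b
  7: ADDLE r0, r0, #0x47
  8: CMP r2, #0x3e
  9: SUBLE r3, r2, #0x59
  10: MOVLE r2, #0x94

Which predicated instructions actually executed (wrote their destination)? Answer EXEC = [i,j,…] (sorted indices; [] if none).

EXEC = [2,3,5,7,9,10]

0: ✓ CMP  NZCV=0010
1: · MOVLT
2: ✓ MOVGE  r0←0x82
3: ✓ MOVHI  r3←0x33
4: ✓ CMP  NZCV=0110
5: ✓ MOVVC  r1←0x56
6: · MOVGT
7: ✓ ADDLE  r0←0xc9
8: ✓ CMP  NZCV=1000
9: ✓ SUBLE  r3←0xb5
10: ✓ MOVLE  r2←0x94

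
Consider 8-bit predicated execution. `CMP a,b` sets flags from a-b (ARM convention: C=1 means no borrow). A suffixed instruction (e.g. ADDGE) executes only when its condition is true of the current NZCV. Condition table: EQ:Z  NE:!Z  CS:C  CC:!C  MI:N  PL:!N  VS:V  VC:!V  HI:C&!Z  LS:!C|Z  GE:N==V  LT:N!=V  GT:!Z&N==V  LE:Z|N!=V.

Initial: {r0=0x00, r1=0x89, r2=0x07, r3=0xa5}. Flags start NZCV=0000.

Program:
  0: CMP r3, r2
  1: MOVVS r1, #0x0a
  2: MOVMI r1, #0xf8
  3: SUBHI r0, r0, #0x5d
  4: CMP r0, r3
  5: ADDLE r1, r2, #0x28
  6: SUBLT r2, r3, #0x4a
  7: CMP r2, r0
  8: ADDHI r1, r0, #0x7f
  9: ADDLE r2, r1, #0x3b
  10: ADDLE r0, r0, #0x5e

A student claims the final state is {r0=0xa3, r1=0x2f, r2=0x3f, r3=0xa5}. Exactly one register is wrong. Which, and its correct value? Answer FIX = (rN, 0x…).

FIX = (r2, 0x5b)

0: ✓ CMP  NZCV=1010
1: · MOVVS
2: ✓ MOVMI  r1←0xf8
3: ✓ SUBHI  r0←0xa3
4: ✓ CMP  NZCV=1000
5: ✓ ADDLE  r1←0x2f
6: ✓ SUBLT  r2←0x5b
7: ✓ CMP  NZCV=1001
8: · ADDHI
9: · ADDLE
10: · ADDLE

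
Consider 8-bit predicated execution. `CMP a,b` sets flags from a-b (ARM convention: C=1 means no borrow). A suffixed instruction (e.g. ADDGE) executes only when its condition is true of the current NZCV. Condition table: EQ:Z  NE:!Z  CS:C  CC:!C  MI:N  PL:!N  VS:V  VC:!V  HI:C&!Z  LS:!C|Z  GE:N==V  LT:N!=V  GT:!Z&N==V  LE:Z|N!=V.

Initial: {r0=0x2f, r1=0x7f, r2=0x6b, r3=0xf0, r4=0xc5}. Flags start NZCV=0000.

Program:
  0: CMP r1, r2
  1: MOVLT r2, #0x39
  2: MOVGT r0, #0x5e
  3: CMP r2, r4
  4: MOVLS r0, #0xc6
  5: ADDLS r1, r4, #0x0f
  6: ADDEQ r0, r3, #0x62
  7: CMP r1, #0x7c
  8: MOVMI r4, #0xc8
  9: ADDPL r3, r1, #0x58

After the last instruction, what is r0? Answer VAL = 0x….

0: ✓ CMP  NZCV=0010
1: · MOVLT
2: ✓ MOVGT  r0←0x5e
3: ✓ CMP  NZCV=1001
4: ✓ MOVLS  r0←0xc6
5: ✓ ADDLS  r1←0xd4
6: · ADDEQ
7: ✓ CMP  NZCV=0011
8: · MOVMI
9: ✓ ADDPL  r3←0x2c

VAL = 0xc6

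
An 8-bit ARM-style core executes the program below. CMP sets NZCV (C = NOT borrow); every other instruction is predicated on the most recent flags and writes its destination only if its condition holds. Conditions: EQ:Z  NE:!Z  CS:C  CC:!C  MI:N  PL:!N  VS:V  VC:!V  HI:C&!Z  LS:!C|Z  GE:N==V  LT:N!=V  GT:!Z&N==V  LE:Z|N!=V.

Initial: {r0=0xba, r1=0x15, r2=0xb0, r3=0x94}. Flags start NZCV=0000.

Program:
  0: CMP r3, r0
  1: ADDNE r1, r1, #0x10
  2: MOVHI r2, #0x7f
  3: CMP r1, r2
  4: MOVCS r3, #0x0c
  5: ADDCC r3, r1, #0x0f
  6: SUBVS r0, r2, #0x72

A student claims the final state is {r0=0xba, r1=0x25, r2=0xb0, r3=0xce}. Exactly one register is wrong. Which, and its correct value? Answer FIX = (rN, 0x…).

FIX = (r3, 0x34)

0: ✓ CMP  NZCV=1000
1: ✓ ADDNE  r1←0x25
2: · MOVHI
3: ✓ CMP  NZCV=0000
4: · MOVCS
5: ✓ ADDCC  r3←0x34
6: · SUBVS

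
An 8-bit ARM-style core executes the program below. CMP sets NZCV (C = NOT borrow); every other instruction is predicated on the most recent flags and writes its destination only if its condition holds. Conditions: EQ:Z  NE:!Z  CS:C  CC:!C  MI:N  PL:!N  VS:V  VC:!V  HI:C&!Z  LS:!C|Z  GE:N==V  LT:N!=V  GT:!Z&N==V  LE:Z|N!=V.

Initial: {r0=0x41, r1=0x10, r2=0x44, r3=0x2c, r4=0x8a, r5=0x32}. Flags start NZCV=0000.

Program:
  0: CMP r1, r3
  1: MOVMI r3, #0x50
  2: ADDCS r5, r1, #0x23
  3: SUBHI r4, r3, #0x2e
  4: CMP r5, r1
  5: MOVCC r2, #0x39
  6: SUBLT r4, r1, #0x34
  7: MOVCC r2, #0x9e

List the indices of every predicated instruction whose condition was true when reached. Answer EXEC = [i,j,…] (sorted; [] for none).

EXEC = [1]

[0] flags=1000 → (cmp)
[1] flags=1000 MI?T → r3=0x50
[2] flags=1000 CS?F → skip
[3] flags=1000 HI?F → skip
[4] flags=0010 → (cmp)
[5] flags=0010 CC?F → skip
[6] flags=0010 LT?F → skip
[7] flags=0010 CC?F → skip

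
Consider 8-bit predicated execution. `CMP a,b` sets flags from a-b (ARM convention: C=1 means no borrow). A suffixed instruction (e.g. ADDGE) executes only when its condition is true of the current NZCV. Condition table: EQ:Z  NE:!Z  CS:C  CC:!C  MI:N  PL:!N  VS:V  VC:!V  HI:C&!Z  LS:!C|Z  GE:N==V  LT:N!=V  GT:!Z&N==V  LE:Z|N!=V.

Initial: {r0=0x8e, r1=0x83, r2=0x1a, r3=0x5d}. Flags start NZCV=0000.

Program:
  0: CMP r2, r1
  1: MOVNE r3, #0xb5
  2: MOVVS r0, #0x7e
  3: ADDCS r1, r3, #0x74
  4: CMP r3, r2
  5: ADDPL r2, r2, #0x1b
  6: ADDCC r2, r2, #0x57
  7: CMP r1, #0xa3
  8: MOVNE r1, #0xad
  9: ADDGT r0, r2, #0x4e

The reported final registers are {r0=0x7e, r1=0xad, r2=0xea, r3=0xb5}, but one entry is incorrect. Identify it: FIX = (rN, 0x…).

FIX = (r2, 0x1a)

0: ✓ CMP  NZCV=1001
1: ✓ MOVNE  r3←0xb5
2: ✓ MOVVS  r0←0x7e
3: · ADDCS
4: ✓ CMP  NZCV=1010
5: · ADDPL
6: · ADDCC
7: ✓ CMP  NZCV=1000
8: ✓ MOVNE  r1←0xad
9: · ADDGT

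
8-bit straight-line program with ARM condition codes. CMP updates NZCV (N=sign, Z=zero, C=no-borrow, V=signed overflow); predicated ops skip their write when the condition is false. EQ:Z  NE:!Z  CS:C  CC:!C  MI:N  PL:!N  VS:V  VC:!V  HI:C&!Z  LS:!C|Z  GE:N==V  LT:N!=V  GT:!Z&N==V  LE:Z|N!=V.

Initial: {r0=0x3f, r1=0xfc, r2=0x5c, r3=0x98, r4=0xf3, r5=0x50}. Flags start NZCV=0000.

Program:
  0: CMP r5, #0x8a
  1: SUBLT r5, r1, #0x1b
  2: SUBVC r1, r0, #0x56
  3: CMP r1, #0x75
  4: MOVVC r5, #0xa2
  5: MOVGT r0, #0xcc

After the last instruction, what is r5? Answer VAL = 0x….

VAL = 0xa2

0: ✓ CMP  NZCV=1001
1: · SUBLT
2: · SUBVC
3: ✓ CMP  NZCV=1010
4: ✓ MOVVC  r5←0xa2
5: · MOVGT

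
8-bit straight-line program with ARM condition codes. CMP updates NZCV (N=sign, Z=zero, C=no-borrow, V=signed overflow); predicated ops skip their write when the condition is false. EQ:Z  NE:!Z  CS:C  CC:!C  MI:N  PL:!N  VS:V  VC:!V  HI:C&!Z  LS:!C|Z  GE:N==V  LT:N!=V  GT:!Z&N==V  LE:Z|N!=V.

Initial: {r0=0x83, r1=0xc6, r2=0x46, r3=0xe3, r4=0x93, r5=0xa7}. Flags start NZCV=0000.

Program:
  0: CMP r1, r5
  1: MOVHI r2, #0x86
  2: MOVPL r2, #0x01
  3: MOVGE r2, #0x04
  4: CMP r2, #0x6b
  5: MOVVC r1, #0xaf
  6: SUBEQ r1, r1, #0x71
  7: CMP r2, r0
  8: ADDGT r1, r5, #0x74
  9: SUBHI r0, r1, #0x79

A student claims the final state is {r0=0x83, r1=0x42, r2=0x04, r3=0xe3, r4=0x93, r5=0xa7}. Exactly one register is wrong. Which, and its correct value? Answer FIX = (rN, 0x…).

FIX = (r1, 0x1b)

[0] flags=0010 → (cmp)
[1] flags=0010 HI?T → r2=0x86
[2] flags=0010 PL?T → r2=0x01
[3] flags=0010 GE?T → r2=0x04
[4] flags=1000 → (cmp)
[5] flags=1000 VC?T → r1=0xaf
[6] flags=1000 EQ?F → skip
[7] flags=1001 → (cmp)
[8] flags=1001 GT?T → r1=0x1b
[9] flags=1001 HI?F → skip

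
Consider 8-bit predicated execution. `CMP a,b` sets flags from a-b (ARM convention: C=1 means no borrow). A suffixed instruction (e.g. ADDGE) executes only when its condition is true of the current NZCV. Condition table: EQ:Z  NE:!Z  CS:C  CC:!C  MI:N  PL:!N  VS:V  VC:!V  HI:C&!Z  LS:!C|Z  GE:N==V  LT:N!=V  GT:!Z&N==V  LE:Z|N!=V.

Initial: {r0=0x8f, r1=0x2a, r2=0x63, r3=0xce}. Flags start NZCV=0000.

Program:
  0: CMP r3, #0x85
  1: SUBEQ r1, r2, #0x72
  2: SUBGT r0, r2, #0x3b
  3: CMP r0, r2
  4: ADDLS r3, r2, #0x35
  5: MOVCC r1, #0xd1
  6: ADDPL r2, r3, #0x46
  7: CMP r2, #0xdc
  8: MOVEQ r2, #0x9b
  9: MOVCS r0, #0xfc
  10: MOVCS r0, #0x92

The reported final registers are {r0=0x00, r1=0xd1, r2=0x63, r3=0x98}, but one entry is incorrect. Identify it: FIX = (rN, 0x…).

FIX = (r0, 0x28)

[0] flags=0010 → (cmp)
[1] flags=0010 EQ?F → skip
[2] flags=0010 GT?T → r0=0x28
[3] flags=1000 → (cmp)
[4] flags=1000 LS?T → r3=0x98
[5] flags=1000 CC?T → r1=0xd1
[6] flags=1000 PL?F → skip
[7] flags=1001 → (cmp)
[8] flags=1001 EQ?F → skip
[9] flags=1001 CS?F → skip
[10] flags=1001 CS?F → skip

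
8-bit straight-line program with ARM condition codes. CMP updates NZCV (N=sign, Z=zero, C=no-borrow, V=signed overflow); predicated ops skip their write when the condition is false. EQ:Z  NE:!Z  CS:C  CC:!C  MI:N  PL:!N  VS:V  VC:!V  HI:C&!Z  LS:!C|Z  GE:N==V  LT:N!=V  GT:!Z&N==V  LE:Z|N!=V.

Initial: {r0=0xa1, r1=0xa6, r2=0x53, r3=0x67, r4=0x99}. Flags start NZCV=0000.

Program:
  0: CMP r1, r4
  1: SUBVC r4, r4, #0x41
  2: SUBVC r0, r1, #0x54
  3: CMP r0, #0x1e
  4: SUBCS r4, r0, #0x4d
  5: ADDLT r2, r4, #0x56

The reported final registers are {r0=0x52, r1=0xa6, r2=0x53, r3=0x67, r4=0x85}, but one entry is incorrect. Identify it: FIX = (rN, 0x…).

0: ✓ CMP  NZCV=0010
1: ✓ SUBVC  r4←0x58
2: ✓ SUBVC  r0←0x52
3: ✓ CMP  NZCV=0010
4: ✓ SUBCS  r4←0x05
5: · ADDLT

FIX = (r4, 0x05)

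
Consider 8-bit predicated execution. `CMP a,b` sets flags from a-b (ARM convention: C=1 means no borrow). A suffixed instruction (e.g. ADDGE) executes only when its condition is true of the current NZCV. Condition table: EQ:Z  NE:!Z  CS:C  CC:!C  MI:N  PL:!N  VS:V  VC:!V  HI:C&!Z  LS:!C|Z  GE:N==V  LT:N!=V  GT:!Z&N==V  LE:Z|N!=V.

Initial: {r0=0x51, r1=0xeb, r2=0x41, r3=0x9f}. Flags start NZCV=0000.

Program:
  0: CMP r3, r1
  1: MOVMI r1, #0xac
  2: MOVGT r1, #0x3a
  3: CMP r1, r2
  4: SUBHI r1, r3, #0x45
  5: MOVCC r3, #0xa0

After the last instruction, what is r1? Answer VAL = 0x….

[0] flags=1000 → (cmp)
[1] flags=1000 MI?T → r1=0xac
[2] flags=1000 GT?F → skip
[3] flags=0011 → (cmp)
[4] flags=0011 HI?T → r1=0x5a
[5] flags=0011 CC?F → skip

VAL = 0x5a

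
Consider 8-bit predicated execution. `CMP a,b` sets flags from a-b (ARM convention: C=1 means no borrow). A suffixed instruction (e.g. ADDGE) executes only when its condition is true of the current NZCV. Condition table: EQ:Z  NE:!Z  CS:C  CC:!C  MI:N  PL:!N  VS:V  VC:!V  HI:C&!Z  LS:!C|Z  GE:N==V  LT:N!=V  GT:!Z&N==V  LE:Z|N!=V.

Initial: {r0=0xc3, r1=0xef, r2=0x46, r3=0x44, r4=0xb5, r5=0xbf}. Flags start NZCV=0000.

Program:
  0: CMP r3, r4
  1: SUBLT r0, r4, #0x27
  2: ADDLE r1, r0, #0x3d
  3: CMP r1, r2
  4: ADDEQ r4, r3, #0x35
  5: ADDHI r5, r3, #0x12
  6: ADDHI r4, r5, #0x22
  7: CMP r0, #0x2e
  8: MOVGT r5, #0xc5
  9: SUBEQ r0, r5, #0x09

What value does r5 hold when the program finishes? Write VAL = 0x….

VAL = 0x56

0: ✓ CMP  NZCV=1001
1: · SUBLT
2: · ADDLE
3: ✓ CMP  NZCV=1010
4: · ADDEQ
5: ✓ ADDHI  r5←0x56
6: ✓ ADDHI  r4←0x78
7: ✓ CMP  NZCV=1010
8: · MOVGT
9: · SUBEQ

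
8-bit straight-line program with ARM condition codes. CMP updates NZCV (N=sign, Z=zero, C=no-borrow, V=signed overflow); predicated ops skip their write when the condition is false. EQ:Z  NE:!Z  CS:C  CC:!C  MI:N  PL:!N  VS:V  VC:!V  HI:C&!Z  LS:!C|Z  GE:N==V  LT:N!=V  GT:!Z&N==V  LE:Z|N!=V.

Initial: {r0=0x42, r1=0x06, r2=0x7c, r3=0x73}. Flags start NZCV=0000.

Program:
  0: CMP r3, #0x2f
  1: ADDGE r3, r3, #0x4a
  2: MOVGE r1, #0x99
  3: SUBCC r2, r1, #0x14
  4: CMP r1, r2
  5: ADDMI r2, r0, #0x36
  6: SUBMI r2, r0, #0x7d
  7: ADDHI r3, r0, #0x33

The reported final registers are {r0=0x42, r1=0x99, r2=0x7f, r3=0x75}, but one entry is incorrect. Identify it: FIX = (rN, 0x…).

FIX = (r2, 0x7c)

[0] flags=0010 → (cmp)
[1] flags=0010 GE?T → r3=0xbd
[2] flags=0010 GE?T → r1=0x99
[3] flags=0010 CC?F → skip
[4] flags=0011 → (cmp)
[5] flags=0011 MI?F → skip
[6] flags=0011 MI?F → skip
[7] flags=0011 HI?T → r3=0x75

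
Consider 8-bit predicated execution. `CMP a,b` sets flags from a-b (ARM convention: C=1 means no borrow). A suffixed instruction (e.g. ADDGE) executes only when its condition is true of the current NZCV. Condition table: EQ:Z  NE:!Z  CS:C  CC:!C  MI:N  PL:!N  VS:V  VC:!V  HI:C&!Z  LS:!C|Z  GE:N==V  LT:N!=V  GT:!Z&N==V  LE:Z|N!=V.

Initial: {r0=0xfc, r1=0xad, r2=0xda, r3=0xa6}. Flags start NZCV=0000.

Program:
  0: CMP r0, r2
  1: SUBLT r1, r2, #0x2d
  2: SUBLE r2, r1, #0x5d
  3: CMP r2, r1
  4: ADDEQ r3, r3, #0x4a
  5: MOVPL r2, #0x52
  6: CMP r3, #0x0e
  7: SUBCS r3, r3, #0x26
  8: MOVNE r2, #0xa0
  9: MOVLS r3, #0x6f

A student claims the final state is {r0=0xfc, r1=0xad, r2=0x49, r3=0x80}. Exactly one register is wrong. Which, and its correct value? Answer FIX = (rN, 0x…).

0: ✓ CMP  NZCV=0010
1: · SUBLT
2: · SUBLE
3: ✓ CMP  NZCV=0010
4: · ADDEQ
5: ✓ MOVPL  r2←0x52
6: ✓ CMP  NZCV=1010
7: ✓ SUBCS  r3←0x80
8: ✓ MOVNE  r2←0xa0
9: · MOVLS

FIX = (r2, 0xa0)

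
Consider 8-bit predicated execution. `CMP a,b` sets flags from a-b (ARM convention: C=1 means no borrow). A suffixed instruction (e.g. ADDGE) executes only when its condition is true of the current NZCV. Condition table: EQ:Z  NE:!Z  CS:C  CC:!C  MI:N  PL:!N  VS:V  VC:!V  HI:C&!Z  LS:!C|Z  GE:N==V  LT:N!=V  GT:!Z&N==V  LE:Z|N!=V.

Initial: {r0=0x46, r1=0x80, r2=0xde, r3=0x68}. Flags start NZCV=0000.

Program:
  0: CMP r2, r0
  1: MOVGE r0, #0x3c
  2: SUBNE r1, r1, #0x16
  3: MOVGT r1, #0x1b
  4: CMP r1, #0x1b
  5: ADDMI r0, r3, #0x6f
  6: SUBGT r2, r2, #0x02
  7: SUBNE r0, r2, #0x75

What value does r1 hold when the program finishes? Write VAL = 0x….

[0] flags=1010 → (cmp)
[1] flags=1010 GE?F → skip
[2] flags=1010 NE?T → r1=0x6a
[3] flags=1010 GT?F → skip
[4] flags=0010 → (cmp)
[5] flags=0010 MI?F → skip
[6] flags=0010 GT?T → r2=0xdc
[7] flags=0010 NE?T → r0=0x67

VAL = 0x6a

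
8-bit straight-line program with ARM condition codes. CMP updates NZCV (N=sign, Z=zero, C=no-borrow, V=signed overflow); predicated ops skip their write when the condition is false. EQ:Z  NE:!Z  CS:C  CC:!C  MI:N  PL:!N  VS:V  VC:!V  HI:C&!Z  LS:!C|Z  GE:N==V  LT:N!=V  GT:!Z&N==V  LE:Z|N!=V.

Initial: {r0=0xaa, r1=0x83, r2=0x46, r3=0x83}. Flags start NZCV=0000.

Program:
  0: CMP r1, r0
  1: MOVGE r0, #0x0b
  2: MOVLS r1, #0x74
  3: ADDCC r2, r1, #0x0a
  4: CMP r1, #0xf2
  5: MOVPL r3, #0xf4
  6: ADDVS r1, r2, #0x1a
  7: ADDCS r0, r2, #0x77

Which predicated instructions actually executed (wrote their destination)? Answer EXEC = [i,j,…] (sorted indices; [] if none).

EXEC = [2,3,6]

0: ✓ CMP  NZCV=1000
1: · MOVGE
2: ✓ MOVLS  r1←0x74
3: ✓ ADDCC  r2←0x7e
4: ✓ CMP  NZCV=1001
5: · MOVPL
6: ✓ ADDVS  r1←0x98
7: · ADDCS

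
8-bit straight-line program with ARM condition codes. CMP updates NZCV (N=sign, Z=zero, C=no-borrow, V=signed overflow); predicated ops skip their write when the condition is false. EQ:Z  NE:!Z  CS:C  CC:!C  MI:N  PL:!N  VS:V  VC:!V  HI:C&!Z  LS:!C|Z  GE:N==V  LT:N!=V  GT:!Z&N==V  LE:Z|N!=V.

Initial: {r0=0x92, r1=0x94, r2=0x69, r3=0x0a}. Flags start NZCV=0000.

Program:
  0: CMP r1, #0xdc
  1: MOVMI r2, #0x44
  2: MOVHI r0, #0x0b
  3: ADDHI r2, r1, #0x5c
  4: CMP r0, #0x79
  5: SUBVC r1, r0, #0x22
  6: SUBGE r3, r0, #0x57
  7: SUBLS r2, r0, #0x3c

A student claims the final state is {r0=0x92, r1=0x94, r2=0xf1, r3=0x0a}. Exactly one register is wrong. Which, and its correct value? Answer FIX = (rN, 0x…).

FIX = (r2, 0x44)

0: ✓ CMP  NZCV=1000
1: ✓ MOVMI  r2←0x44
2: · MOVHI
3: · ADDHI
4: ✓ CMP  NZCV=0011
5: · SUBVC
6: · SUBGE
7: · SUBLS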